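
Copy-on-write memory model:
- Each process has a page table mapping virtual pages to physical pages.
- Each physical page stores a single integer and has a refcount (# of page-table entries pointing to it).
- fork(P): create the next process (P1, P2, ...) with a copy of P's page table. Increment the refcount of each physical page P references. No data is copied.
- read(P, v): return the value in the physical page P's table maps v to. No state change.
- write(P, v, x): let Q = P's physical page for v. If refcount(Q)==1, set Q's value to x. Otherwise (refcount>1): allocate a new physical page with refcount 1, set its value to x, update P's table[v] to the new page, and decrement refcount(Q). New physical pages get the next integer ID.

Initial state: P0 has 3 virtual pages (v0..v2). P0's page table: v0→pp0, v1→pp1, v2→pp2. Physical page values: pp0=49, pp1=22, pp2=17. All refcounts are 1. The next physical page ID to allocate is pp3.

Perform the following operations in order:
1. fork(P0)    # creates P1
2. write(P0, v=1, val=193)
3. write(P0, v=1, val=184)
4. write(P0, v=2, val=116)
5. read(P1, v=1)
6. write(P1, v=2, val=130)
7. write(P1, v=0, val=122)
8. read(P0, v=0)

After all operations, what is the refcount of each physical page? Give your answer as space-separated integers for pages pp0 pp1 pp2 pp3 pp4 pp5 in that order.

Op 1: fork(P0) -> P1. 3 ppages; refcounts: pp0:2 pp1:2 pp2:2
Op 2: write(P0, v1, 193). refcount(pp1)=2>1 -> COPY to pp3. 4 ppages; refcounts: pp0:2 pp1:1 pp2:2 pp3:1
Op 3: write(P0, v1, 184). refcount(pp3)=1 -> write in place. 4 ppages; refcounts: pp0:2 pp1:1 pp2:2 pp3:1
Op 4: write(P0, v2, 116). refcount(pp2)=2>1 -> COPY to pp4. 5 ppages; refcounts: pp0:2 pp1:1 pp2:1 pp3:1 pp4:1
Op 5: read(P1, v1) -> 22. No state change.
Op 6: write(P1, v2, 130). refcount(pp2)=1 -> write in place. 5 ppages; refcounts: pp0:2 pp1:1 pp2:1 pp3:1 pp4:1
Op 7: write(P1, v0, 122). refcount(pp0)=2>1 -> COPY to pp5. 6 ppages; refcounts: pp0:1 pp1:1 pp2:1 pp3:1 pp4:1 pp5:1
Op 8: read(P0, v0) -> 49. No state change.

Answer: 1 1 1 1 1 1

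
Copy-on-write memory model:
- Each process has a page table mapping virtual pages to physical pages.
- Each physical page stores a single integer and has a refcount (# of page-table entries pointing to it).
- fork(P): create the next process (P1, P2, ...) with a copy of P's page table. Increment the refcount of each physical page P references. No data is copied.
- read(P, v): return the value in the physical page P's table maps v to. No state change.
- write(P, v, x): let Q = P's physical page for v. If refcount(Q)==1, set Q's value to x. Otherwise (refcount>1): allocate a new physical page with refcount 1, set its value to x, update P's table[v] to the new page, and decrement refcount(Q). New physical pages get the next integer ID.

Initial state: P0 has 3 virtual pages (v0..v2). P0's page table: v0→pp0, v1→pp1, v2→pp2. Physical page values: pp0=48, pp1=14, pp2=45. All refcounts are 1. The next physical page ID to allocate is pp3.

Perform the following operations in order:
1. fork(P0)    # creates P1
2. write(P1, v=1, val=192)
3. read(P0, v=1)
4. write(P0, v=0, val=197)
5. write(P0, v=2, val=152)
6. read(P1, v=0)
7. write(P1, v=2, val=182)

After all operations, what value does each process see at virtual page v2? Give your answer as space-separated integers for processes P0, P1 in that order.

Answer: 152 182

Derivation:
Op 1: fork(P0) -> P1. 3 ppages; refcounts: pp0:2 pp1:2 pp2:2
Op 2: write(P1, v1, 192). refcount(pp1)=2>1 -> COPY to pp3. 4 ppages; refcounts: pp0:2 pp1:1 pp2:2 pp3:1
Op 3: read(P0, v1) -> 14. No state change.
Op 4: write(P0, v0, 197). refcount(pp0)=2>1 -> COPY to pp4. 5 ppages; refcounts: pp0:1 pp1:1 pp2:2 pp3:1 pp4:1
Op 5: write(P0, v2, 152). refcount(pp2)=2>1 -> COPY to pp5. 6 ppages; refcounts: pp0:1 pp1:1 pp2:1 pp3:1 pp4:1 pp5:1
Op 6: read(P1, v0) -> 48. No state change.
Op 7: write(P1, v2, 182). refcount(pp2)=1 -> write in place. 6 ppages; refcounts: pp0:1 pp1:1 pp2:1 pp3:1 pp4:1 pp5:1
P0: v2 -> pp5 = 152
P1: v2 -> pp2 = 182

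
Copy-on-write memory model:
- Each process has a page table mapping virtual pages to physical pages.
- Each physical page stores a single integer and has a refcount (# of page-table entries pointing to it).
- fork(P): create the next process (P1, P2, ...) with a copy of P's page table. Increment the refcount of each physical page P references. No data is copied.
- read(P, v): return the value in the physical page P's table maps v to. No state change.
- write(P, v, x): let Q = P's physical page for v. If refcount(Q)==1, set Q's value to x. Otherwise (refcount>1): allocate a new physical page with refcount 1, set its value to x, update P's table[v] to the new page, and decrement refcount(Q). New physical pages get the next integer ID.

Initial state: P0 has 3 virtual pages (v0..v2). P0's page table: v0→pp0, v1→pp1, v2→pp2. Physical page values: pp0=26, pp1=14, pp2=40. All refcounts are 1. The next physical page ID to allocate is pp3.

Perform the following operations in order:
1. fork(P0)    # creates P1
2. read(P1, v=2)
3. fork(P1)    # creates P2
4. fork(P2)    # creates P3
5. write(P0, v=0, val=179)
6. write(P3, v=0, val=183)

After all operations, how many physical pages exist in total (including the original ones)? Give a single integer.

Answer: 5

Derivation:
Op 1: fork(P0) -> P1. 3 ppages; refcounts: pp0:2 pp1:2 pp2:2
Op 2: read(P1, v2) -> 40. No state change.
Op 3: fork(P1) -> P2. 3 ppages; refcounts: pp0:3 pp1:3 pp2:3
Op 4: fork(P2) -> P3. 3 ppages; refcounts: pp0:4 pp1:4 pp2:4
Op 5: write(P0, v0, 179). refcount(pp0)=4>1 -> COPY to pp3. 4 ppages; refcounts: pp0:3 pp1:4 pp2:4 pp3:1
Op 6: write(P3, v0, 183). refcount(pp0)=3>1 -> COPY to pp4. 5 ppages; refcounts: pp0:2 pp1:4 pp2:4 pp3:1 pp4:1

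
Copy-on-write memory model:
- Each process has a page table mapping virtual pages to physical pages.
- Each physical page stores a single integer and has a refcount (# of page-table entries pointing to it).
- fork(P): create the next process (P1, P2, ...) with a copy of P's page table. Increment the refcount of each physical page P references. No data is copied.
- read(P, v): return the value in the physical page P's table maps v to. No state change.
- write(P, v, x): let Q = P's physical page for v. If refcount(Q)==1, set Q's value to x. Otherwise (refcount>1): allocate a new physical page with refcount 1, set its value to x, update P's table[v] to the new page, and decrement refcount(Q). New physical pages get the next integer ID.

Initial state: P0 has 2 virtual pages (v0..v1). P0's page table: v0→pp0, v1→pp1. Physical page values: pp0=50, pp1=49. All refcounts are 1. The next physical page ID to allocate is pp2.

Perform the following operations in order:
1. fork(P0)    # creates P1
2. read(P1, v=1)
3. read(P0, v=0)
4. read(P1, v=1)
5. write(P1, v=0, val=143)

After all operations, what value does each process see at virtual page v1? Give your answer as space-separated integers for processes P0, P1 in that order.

Answer: 49 49

Derivation:
Op 1: fork(P0) -> P1. 2 ppages; refcounts: pp0:2 pp1:2
Op 2: read(P1, v1) -> 49. No state change.
Op 3: read(P0, v0) -> 50. No state change.
Op 4: read(P1, v1) -> 49. No state change.
Op 5: write(P1, v0, 143). refcount(pp0)=2>1 -> COPY to pp2. 3 ppages; refcounts: pp0:1 pp1:2 pp2:1
P0: v1 -> pp1 = 49
P1: v1 -> pp1 = 49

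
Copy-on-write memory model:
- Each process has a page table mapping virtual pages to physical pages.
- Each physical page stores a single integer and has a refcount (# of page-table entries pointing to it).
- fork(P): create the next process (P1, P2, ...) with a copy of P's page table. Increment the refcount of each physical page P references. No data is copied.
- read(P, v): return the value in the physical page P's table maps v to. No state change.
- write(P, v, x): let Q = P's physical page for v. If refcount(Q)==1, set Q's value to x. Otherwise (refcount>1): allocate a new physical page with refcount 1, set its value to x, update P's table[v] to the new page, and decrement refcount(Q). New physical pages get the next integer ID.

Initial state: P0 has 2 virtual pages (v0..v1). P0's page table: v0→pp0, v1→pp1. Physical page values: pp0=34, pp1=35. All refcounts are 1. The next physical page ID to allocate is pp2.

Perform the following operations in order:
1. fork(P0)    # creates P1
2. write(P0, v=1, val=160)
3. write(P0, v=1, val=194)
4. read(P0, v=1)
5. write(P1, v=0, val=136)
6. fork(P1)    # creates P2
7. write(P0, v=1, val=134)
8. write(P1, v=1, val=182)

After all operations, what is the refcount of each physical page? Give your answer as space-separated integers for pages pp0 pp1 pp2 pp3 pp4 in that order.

Answer: 1 1 1 2 1

Derivation:
Op 1: fork(P0) -> P1. 2 ppages; refcounts: pp0:2 pp1:2
Op 2: write(P0, v1, 160). refcount(pp1)=2>1 -> COPY to pp2. 3 ppages; refcounts: pp0:2 pp1:1 pp2:1
Op 3: write(P0, v1, 194). refcount(pp2)=1 -> write in place. 3 ppages; refcounts: pp0:2 pp1:1 pp2:1
Op 4: read(P0, v1) -> 194. No state change.
Op 5: write(P1, v0, 136). refcount(pp0)=2>1 -> COPY to pp3. 4 ppages; refcounts: pp0:1 pp1:1 pp2:1 pp3:1
Op 6: fork(P1) -> P2. 4 ppages; refcounts: pp0:1 pp1:2 pp2:1 pp3:2
Op 7: write(P0, v1, 134). refcount(pp2)=1 -> write in place. 4 ppages; refcounts: pp0:1 pp1:2 pp2:1 pp3:2
Op 8: write(P1, v1, 182). refcount(pp1)=2>1 -> COPY to pp4. 5 ppages; refcounts: pp0:1 pp1:1 pp2:1 pp3:2 pp4:1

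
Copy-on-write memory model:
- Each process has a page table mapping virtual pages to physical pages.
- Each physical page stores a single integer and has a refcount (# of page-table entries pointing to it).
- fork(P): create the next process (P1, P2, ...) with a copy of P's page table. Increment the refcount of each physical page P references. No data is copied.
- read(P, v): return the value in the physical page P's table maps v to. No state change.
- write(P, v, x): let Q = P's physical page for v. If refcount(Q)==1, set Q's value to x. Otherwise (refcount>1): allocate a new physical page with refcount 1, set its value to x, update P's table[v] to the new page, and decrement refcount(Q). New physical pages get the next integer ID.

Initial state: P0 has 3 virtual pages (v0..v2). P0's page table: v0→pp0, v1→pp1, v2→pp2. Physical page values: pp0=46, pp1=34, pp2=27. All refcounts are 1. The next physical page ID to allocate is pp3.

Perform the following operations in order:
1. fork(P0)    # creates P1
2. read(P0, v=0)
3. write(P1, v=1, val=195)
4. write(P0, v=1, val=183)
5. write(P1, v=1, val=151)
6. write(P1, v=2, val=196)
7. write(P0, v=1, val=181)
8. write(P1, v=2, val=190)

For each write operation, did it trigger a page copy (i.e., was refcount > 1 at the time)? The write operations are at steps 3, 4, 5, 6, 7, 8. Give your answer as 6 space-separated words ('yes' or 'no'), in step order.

Op 1: fork(P0) -> P1. 3 ppages; refcounts: pp0:2 pp1:2 pp2:2
Op 2: read(P0, v0) -> 46. No state change.
Op 3: write(P1, v1, 195). refcount(pp1)=2>1 -> COPY to pp3. 4 ppages; refcounts: pp0:2 pp1:1 pp2:2 pp3:1
Op 4: write(P0, v1, 183). refcount(pp1)=1 -> write in place. 4 ppages; refcounts: pp0:2 pp1:1 pp2:2 pp3:1
Op 5: write(P1, v1, 151). refcount(pp3)=1 -> write in place. 4 ppages; refcounts: pp0:2 pp1:1 pp2:2 pp3:1
Op 6: write(P1, v2, 196). refcount(pp2)=2>1 -> COPY to pp4. 5 ppages; refcounts: pp0:2 pp1:1 pp2:1 pp3:1 pp4:1
Op 7: write(P0, v1, 181). refcount(pp1)=1 -> write in place. 5 ppages; refcounts: pp0:2 pp1:1 pp2:1 pp3:1 pp4:1
Op 8: write(P1, v2, 190). refcount(pp4)=1 -> write in place. 5 ppages; refcounts: pp0:2 pp1:1 pp2:1 pp3:1 pp4:1

yes no no yes no no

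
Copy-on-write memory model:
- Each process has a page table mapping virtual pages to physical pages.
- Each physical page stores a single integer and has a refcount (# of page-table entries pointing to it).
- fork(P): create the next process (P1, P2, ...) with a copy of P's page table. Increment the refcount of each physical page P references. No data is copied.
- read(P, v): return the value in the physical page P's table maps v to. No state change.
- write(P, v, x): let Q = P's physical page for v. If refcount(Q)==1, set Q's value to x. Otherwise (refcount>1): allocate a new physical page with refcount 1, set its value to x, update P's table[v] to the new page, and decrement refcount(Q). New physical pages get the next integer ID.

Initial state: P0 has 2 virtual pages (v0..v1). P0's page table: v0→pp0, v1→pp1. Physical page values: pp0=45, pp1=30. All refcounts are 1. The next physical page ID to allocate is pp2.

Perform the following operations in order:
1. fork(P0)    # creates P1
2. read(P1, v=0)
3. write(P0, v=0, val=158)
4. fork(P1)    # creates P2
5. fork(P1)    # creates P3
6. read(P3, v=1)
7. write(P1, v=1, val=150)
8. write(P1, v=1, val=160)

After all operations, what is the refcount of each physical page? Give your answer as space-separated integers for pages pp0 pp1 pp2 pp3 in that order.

Op 1: fork(P0) -> P1. 2 ppages; refcounts: pp0:2 pp1:2
Op 2: read(P1, v0) -> 45. No state change.
Op 3: write(P0, v0, 158). refcount(pp0)=2>1 -> COPY to pp2. 3 ppages; refcounts: pp0:1 pp1:2 pp2:1
Op 4: fork(P1) -> P2. 3 ppages; refcounts: pp0:2 pp1:3 pp2:1
Op 5: fork(P1) -> P3. 3 ppages; refcounts: pp0:3 pp1:4 pp2:1
Op 6: read(P3, v1) -> 30. No state change.
Op 7: write(P1, v1, 150). refcount(pp1)=4>1 -> COPY to pp3. 4 ppages; refcounts: pp0:3 pp1:3 pp2:1 pp3:1
Op 8: write(P1, v1, 160). refcount(pp3)=1 -> write in place. 4 ppages; refcounts: pp0:3 pp1:3 pp2:1 pp3:1

Answer: 3 3 1 1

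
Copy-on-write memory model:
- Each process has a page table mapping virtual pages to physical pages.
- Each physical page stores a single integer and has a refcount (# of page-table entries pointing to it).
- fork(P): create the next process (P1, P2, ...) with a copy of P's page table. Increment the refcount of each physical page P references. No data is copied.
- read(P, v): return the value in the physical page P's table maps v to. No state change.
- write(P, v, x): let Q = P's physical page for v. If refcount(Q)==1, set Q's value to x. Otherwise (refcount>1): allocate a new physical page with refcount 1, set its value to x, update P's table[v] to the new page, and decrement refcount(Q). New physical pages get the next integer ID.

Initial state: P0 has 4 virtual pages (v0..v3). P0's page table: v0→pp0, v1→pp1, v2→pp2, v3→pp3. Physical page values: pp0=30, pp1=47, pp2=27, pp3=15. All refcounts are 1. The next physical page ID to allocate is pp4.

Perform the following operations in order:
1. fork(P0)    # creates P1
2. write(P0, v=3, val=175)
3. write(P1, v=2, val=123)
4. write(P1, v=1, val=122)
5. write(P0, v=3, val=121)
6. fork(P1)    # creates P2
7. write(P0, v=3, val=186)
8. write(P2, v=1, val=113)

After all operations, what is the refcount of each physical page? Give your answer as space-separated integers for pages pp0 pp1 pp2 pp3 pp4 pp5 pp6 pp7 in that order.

Op 1: fork(P0) -> P1. 4 ppages; refcounts: pp0:2 pp1:2 pp2:2 pp3:2
Op 2: write(P0, v3, 175). refcount(pp3)=2>1 -> COPY to pp4. 5 ppages; refcounts: pp0:2 pp1:2 pp2:2 pp3:1 pp4:1
Op 3: write(P1, v2, 123). refcount(pp2)=2>1 -> COPY to pp5. 6 ppages; refcounts: pp0:2 pp1:2 pp2:1 pp3:1 pp4:1 pp5:1
Op 4: write(P1, v1, 122). refcount(pp1)=2>1 -> COPY to pp6. 7 ppages; refcounts: pp0:2 pp1:1 pp2:1 pp3:1 pp4:1 pp5:1 pp6:1
Op 5: write(P0, v3, 121). refcount(pp4)=1 -> write in place. 7 ppages; refcounts: pp0:2 pp1:1 pp2:1 pp3:1 pp4:1 pp5:1 pp6:1
Op 6: fork(P1) -> P2. 7 ppages; refcounts: pp0:3 pp1:1 pp2:1 pp3:2 pp4:1 pp5:2 pp6:2
Op 7: write(P0, v3, 186). refcount(pp4)=1 -> write in place. 7 ppages; refcounts: pp0:3 pp1:1 pp2:1 pp3:2 pp4:1 pp5:2 pp6:2
Op 8: write(P2, v1, 113). refcount(pp6)=2>1 -> COPY to pp7. 8 ppages; refcounts: pp0:3 pp1:1 pp2:1 pp3:2 pp4:1 pp5:2 pp6:1 pp7:1

Answer: 3 1 1 2 1 2 1 1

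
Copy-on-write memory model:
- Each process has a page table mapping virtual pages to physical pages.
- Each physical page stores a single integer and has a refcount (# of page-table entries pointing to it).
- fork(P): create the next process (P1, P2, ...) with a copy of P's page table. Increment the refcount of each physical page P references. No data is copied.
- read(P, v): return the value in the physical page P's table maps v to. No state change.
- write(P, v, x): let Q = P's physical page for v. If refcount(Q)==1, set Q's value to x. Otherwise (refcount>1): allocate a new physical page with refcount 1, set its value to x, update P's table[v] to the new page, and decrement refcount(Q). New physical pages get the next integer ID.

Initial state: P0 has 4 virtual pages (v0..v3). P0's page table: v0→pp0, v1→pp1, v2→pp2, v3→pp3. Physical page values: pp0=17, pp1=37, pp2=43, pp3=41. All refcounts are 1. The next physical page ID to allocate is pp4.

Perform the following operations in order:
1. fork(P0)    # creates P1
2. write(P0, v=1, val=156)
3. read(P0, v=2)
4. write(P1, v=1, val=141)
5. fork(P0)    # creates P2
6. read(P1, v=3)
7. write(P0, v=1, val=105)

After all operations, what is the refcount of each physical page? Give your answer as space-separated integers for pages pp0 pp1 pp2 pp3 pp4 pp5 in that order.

Op 1: fork(P0) -> P1. 4 ppages; refcounts: pp0:2 pp1:2 pp2:2 pp3:2
Op 2: write(P0, v1, 156). refcount(pp1)=2>1 -> COPY to pp4. 5 ppages; refcounts: pp0:2 pp1:1 pp2:2 pp3:2 pp4:1
Op 3: read(P0, v2) -> 43. No state change.
Op 4: write(P1, v1, 141). refcount(pp1)=1 -> write in place. 5 ppages; refcounts: pp0:2 pp1:1 pp2:2 pp3:2 pp4:1
Op 5: fork(P0) -> P2. 5 ppages; refcounts: pp0:3 pp1:1 pp2:3 pp3:3 pp4:2
Op 6: read(P1, v3) -> 41. No state change.
Op 7: write(P0, v1, 105). refcount(pp4)=2>1 -> COPY to pp5. 6 ppages; refcounts: pp0:3 pp1:1 pp2:3 pp3:3 pp4:1 pp5:1

Answer: 3 1 3 3 1 1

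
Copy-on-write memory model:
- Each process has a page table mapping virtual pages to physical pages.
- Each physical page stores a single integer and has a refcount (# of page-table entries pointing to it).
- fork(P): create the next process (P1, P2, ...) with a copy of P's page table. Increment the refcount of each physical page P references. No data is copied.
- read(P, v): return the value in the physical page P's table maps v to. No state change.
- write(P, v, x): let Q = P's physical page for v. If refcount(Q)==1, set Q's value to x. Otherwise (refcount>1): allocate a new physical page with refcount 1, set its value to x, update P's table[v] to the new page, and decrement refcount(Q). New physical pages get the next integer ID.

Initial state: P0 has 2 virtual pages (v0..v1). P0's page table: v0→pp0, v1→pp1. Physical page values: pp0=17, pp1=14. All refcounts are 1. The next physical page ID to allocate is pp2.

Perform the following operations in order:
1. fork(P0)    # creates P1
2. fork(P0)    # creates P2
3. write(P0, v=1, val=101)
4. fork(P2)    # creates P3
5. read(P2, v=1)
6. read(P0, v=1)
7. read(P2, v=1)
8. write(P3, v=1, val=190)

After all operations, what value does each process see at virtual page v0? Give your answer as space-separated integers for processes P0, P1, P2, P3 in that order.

Answer: 17 17 17 17

Derivation:
Op 1: fork(P0) -> P1. 2 ppages; refcounts: pp0:2 pp1:2
Op 2: fork(P0) -> P2. 2 ppages; refcounts: pp0:3 pp1:3
Op 3: write(P0, v1, 101). refcount(pp1)=3>1 -> COPY to pp2. 3 ppages; refcounts: pp0:3 pp1:2 pp2:1
Op 4: fork(P2) -> P3. 3 ppages; refcounts: pp0:4 pp1:3 pp2:1
Op 5: read(P2, v1) -> 14. No state change.
Op 6: read(P0, v1) -> 101. No state change.
Op 7: read(P2, v1) -> 14. No state change.
Op 8: write(P3, v1, 190). refcount(pp1)=3>1 -> COPY to pp3. 4 ppages; refcounts: pp0:4 pp1:2 pp2:1 pp3:1
P0: v0 -> pp0 = 17
P1: v0 -> pp0 = 17
P2: v0 -> pp0 = 17
P3: v0 -> pp0 = 17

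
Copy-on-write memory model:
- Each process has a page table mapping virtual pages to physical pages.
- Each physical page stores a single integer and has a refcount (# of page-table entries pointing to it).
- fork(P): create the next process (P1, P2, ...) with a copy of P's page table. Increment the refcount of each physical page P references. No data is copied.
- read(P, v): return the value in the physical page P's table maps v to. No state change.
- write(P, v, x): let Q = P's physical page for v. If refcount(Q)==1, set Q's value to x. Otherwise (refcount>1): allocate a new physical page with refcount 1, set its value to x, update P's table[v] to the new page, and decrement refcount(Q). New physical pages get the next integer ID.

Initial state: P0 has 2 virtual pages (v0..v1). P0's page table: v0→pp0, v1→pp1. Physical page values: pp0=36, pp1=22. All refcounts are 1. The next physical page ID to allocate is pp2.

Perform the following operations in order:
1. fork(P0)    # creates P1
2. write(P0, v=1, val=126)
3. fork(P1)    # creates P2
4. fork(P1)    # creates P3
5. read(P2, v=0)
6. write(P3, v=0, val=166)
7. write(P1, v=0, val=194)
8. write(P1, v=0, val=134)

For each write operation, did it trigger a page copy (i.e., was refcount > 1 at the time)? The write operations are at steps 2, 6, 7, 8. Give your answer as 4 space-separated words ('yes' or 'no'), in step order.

Op 1: fork(P0) -> P1. 2 ppages; refcounts: pp0:2 pp1:2
Op 2: write(P0, v1, 126). refcount(pp1)=2>1 -> COPY to pp2. 3 ppages; refcounts: pp0:2 pp1:1 pp2:1
Op 3: fork(P1) -> P2. 3 ppages; refcounts: pp0:3 pp1:2 pp2:1
Op 4: fork(P1) -> P3. 3 ppages; refcounts: pp0:4 pp1:3 pp2:1
Op 5: read(P2, v0) -> 36. No state change.
Op 6: write(P3, v0, 166). refcount(pp0)=4>1 -> COPY to pp3. 4 ppages; refcounts: pp0:3 pp1:3 pp2:1 pp3:1
Op 7: write(P1, v0, 194). refcount(pp0)=3>1 -> COPY to pp4. 5 ppages; refcounts: pp0:2 pp1:3 pp2:1 pp3:1 pp4:1
Op 8: write(P1, v0, 134). refcount(pp4)=1 -> write in place. 5 ppages; refcounts: pp0:2 pp1:3 pp2:1 pp3:1 pp4:1

yes yes yes no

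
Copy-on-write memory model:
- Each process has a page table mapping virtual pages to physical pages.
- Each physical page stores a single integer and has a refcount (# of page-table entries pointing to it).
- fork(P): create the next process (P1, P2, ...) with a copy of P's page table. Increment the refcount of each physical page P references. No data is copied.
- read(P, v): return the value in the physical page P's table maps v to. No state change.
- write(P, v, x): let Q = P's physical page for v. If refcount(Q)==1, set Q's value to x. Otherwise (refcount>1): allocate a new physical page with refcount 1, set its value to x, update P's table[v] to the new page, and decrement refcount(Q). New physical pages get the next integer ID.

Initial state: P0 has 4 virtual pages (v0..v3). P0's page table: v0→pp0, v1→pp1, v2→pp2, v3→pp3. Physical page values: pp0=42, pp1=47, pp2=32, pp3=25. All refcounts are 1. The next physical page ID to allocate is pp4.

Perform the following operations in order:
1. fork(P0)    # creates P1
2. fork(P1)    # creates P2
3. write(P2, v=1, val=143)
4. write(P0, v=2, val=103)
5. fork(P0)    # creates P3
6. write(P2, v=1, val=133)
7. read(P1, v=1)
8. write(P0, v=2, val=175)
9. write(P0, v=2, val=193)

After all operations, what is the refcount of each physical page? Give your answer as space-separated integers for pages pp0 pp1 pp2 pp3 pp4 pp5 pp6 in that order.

Answer: 4 3 2 4 1 1 1

Derivation:
Op 1: fork(P0) -> P1. 4 ppages; refcounts: pp0:2 pp1:2 pp2:2 pp3:2
Op 2: fork(P1) -> P2. 4 ppages; refcounts: pp0:3 pp1:3 pp2:3 pp3:3
Op 3: write(P2, v1, 143). refcount(pp1)=3>1 -> COPY to pp4. 5 ppages; refcounts: pp0:3 pp1:2 pp2:3 pp3:3 pp4:1
Op 4: write(P0, v2, 103). refcount(pp2)=3>1 -> COPY to pp5. 6 ppages; refcounts: pp0:3 pp1:2 pp2:2 pp3:3 pp4:1 pp5:1
Op 5: fork(P0) -> P3. 6 ppages; refcounts: pp0:4 pp1:3 pp2:2 pp3:4 pp4:1 pp5:2
Op 6: write(P2, v1, 133). refcount(pp4)=1 -> write in place. 6 ppages; refcounts: pp0:4 pp1:3 pp2:2 pp3:4 pp4:1 pp5:2
Op 7: read(P1, v1) -> 47. No state change.
Op 8: write(P0, v2, 175). refcount(pp5)=2>1 -> COPY to pp6. 7 ppages; refcounts: pp0:4 pp1:3 pp2:2 pp3:4 pp4:1 pp5:1 pp6:1
Op 9: write(P0, v2, 193). refcount(pp6)=1 -> write in place. 7 ppages; refcounts: pp0:4 pp1:3 pp2:2 pp3:4 pp4:1 pp5:1 pp6:1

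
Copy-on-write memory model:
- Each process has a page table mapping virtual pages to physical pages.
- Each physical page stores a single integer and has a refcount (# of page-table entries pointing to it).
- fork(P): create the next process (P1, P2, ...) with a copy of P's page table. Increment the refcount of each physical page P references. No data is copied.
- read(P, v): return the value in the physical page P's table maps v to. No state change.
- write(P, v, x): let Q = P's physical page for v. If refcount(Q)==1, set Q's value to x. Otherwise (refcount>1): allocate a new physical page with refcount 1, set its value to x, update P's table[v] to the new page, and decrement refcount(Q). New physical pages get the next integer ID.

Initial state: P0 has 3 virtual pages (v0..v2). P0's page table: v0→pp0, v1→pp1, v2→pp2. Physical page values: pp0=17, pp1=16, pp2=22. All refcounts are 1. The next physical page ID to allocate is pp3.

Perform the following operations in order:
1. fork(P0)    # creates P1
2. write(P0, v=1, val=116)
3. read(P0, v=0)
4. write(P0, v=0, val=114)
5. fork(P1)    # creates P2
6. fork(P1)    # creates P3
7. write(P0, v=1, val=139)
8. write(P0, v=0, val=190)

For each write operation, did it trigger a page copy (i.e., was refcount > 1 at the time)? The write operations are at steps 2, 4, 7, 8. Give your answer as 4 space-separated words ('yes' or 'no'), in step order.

Op 1: fork(P0) -> P1. 3 ppages; refcounts: pp0:2 pp1:2 pp2:2
Op 2: write(P0, v1, 116). refcount(pp1)=2>1 -> COPY to pp3. 4 ppages; refcounts: pp0:2 pp1:1 pp2:2 pp3:1
Op 3: read(P0, v0) -> 17. No state change.
Op 4: write(P0, v0, 114). refcount(pp0)=2>1 -> COPY to pp4. 5 ppages; refcounts: pp0:1 pp1:1 pp2:2 pp3:1 pp4:1
Op 5: fork(P1) -> P2. 5 ppages; refcounts: pp0:2 pp1:2 pp2:3 pp3:1 pp4:1
Op 6: fork(P1) -> P3. 5 ppages; refcounts: pp0:3 pp1:3 pp2:4 pp3:1 pp4:1
Op 7: write(P0, v1, 139). refcount(pp3)=1 -> write in place. 5 ppages; refcounts: pp0:3 pp1:3 pp2:4 pp3:1 pp4:1
Op 8: write(P0, v0, 190). refcount(pp4)=1 -> write in place. 5 ppages; refcounts: pp0:3 pp1:3 pp2:4 pp3:1 pp4:1

yes yes no no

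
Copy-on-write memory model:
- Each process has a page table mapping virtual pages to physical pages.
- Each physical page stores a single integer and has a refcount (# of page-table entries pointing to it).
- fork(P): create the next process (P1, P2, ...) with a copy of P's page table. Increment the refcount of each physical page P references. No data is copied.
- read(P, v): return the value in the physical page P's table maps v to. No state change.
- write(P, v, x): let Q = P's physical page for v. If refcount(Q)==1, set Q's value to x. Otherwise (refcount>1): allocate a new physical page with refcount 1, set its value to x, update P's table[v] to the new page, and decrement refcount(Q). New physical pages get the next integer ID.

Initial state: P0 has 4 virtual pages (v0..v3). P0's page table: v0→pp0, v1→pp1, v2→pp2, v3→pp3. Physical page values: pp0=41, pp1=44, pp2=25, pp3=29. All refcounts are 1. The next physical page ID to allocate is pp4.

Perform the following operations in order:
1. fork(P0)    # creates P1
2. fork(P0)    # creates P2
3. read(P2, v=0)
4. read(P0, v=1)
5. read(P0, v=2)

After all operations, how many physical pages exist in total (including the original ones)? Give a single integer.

Answer: 4

Derivation:
Op 1: fork(P0) -> P1. 4 ppages; refcounts: pp0:2 pp1:2 pp2:2 pp3:2
Op 2: fork(P0) -> P2. 4 ppages; refcounts: pp0:3 pp1:3 pp2:3 pp3:3
Op 3: read(P2, v0) -> 41. No state change.
Op 4: read(P0, v1) -> 44. No state change.
Op 5: read(P0, v2) -> 25. No state change.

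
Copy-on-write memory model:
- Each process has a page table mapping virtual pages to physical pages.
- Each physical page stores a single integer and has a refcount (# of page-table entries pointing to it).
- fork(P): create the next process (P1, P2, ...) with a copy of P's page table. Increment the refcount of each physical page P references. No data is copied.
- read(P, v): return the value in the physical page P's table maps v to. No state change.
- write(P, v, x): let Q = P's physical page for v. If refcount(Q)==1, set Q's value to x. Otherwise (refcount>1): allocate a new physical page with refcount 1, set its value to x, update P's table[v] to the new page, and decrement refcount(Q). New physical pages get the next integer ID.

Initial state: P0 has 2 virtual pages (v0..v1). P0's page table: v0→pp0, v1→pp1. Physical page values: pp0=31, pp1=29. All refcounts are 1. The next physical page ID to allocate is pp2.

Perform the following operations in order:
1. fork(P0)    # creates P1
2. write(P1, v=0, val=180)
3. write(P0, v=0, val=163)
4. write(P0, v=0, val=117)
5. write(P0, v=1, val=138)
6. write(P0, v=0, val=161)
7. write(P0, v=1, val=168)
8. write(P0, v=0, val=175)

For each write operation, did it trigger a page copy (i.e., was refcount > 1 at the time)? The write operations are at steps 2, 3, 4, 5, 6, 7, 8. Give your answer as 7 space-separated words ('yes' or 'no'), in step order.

Op 1: fork(P0) -> P1. 2 ppages; refcounts: pp0:2 pp1:2
Op 2: write(P1, v0, 180). refcount(pp0)=2>1 -> COPY to pp2. 3 ppages; refcounts: pp0:1 pp1:2 pp2:1
Op 3: write(P0, v0, 163). refcount(pp0)=1 -> write in place. 3 ppages; refcounts: pp0:1 pp1:2 pp2:1
Op 4: write(P0, v0, 117). refcount(pp0)=1 -> write in place. 3 ppages; refcounts: pp0:1 pp1:2 pp2:1
Op 5: write(P0, v1, 138). refcount(pp1)=2>1 -> COPY to pp3. 4 ppages; refcounts: pp0:1 pp1:1 pp2:1 pp3:1
Op 6: write(P0, v0, 161). refcount(pp0)=1 -> write in place. 4 ppages; refcounts: pp0:1 pp1:1 pp2:1 pp3:1
Op 7: write(P0, v1, 168). refcount(pp3)=1 -> write in place. 4 ppages; refcounts: pp0:1 pp1:1 pp2:1 pp3:1
Op 8: write(P0, v0, 175). refcount(pp0)=1 -> write in place. 4 ppages; refcounts: pp0:1 pp1:1 pp2:1 pp3:1

yes no no yes no no no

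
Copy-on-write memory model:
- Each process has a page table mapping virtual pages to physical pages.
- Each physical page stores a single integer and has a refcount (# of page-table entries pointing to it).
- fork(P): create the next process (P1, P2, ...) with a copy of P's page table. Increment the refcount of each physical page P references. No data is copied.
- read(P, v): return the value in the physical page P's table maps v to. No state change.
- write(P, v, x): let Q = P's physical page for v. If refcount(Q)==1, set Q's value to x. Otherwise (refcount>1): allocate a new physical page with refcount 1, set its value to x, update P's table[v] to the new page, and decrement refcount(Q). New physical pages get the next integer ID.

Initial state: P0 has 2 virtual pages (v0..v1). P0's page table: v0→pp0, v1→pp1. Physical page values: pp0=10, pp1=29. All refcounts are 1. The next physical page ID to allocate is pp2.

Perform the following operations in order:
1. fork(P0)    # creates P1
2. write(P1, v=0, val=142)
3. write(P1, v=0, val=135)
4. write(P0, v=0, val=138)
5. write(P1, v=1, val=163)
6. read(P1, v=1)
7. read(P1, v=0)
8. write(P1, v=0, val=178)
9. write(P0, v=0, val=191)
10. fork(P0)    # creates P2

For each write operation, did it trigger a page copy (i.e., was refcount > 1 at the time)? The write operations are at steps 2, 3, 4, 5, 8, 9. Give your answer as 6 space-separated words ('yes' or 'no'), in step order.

Op 1: fork(P0) -> P1. 2 ppages; refcounts: pp0:2 pp1:2
Op 2: write(P1, v0, 142). refcount(pp0)=2>1 -> COPY to pp2. 3 ppages; refcounts: pp0:1 pp1:2 pp2:1
Op 3: write(P1, v0, 135). refcount(pp2)=1 -> write in place. 3 ppages; refcounts: pp0:1 pp1:2 pp2:1
Op 4: write(P0, v0, 138). refcount(pp0)=1 -> write in place. 3 ppages; refcounts: pp0:1 pp1:2 pp2:1
Op 5: write(P1, v1, 163). refcount(pp1)=2>1 -> COPY to pp3. 4 ppages; refcounts: pp0:1 pp1:1 pp2:1 pp3:1
Op 6: read(P1, v1) -> 163. No state change.
Op 7: read(P1, v0) -> 135. No state change.
Op 8: write(P1, v0, 178). refcount(pp2)=1 -> write in place. 4 ppages; refcounts: pp0:1 pp1:1 pp2:1 pp3:1
Op 9: write(P0, v0, 191). refcount(pp0)=1 -> write in place. 4 ppages; refcounts: pp0:1 pp1:1 pp2:1 pp3:1
Op 10: fork(P0) -> P2. 4 ppages; refcounts: pp0:2 pp1:2 pp2:1 pp3:1

yes no no yes no no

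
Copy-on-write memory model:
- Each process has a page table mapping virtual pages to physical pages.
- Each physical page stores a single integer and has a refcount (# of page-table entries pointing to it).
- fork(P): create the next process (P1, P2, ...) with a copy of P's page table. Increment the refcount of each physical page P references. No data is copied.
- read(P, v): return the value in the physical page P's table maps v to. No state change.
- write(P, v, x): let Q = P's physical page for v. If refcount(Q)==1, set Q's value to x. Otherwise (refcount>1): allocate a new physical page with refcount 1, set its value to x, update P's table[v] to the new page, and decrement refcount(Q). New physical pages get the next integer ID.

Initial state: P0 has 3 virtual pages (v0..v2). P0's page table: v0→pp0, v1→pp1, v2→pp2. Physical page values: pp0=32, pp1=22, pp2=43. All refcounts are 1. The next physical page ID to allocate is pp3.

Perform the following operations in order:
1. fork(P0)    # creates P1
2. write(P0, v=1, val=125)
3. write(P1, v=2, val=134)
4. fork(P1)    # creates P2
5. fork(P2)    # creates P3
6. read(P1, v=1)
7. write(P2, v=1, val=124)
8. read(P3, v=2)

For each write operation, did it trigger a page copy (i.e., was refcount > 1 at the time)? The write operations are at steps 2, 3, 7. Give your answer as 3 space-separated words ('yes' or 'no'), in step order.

Op 1: fork(P0) -> P1. 3 ppages; refcounts: pp0:2 pp1:2 pp2:2
Op 2: write(P0, v1, 125). refcount(pp1)=2>1 -> COPY to pp3. 4 ppages; refcounts: pp0:2 pp1:1 pp2:2 pp3:1
Op 3: write(P1, v2, 134). refcount(pp2)=2>1 -> COPY to pp4. 5 ppages; refcounts: pp0:2 pp1:1 pp2:1 pp3:1 pp4:1
Op 4: fork(P1) -> P2. 5 ppages; refcounts: pp0:3 pp1:2 pp2:1 pp3:1 pp4:2
Op 5: fork(P2) -> P3. 5 ppages; refcounts: pp0:4 pp1:3 pp2:1 pp3:1 pp4:3
Op 6: read(P1, v1) -> 22. No state change.
Op 7: write(P2, v1, 124). refcount(pp1)=3>1 -> COPY to pp5. 6 ppages; refcounts: pp0:4 pp1:2 pp2:1 pp3:1 pp4:3 pp5:1
Op 8: read(P3, v2) -> 134. No state change.

yes yes yes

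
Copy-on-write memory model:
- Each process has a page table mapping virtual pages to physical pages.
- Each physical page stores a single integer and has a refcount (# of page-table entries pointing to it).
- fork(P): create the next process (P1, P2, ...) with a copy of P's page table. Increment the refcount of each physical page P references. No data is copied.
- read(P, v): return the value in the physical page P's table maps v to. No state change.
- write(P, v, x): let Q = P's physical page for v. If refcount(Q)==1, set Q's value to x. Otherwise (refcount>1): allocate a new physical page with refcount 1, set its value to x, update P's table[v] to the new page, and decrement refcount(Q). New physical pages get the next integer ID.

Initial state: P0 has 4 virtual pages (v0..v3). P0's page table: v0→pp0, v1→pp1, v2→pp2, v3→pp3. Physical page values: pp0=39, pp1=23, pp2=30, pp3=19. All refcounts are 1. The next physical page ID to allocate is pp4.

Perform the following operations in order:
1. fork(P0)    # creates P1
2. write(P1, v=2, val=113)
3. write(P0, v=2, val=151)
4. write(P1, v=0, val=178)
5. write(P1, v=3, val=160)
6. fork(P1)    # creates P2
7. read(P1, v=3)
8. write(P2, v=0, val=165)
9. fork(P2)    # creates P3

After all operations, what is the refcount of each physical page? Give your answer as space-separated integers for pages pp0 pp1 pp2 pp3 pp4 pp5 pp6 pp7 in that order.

Answer: 1 4 1 1 3 1 3 2

Derivation:
Op 1: fork(P0) -> P1. 4 ppages; refcounts: pp0:2 pp1:2 pp2:2 pp3:2
Op 2: write(P1, v2, 113). refcount(pp2)=2>1 -> COPY to pp4. 5 ppages; refcounts: pp0:2 pp1:2 pp2:1 pp3:2 pp4:1
Op 3: write(P0, v2, 151). refcount(pp2)=1 -> write in place. 5 ppages; refcounts: pp0:2 pp1:2 pp2:1 pp3:2 pp4:1
Op 4: write(P1, v0, 178). refcount(pp0)=2>1 -> COPY to pp5. 6 ppages; refcounts: pp0:1 pp1:2 pp2:1 pp3:2 pp4:1 pp5:1
Op 5: write(P1, v3, 160). refcount(pp3)=2>1 -> COPY to pp6. 7 ppages; refcounts: pp0:1 pp1:2 pp2:1 pp3:1 pp4:1 pp5:1 pp6:1
Op 6: fork(P1) -> P2. 7 ppages; refcounts: pp0:1 pp1:3 pp2:1 pp3:1 pp4:2 pp5:2 pp6:2
Op 7: read(P1, v3) -> 160. No state change.
Op 8: write(P2, v0, 165). refcount(pp5)=2>1 -> COPY to pp7. 8 ppages; refcounts: pp0:1 pp1:3 pp2:1 pp3:1 pp4:2 pp5:1 pp6:2 pp7:1
Op 9: fork(P2) -> P3. 8 ppages; refcounts: pp0:1 pp1:4 pp2:1 pp3:1 pp4:3 pp5:1 pp6:3 pp7:2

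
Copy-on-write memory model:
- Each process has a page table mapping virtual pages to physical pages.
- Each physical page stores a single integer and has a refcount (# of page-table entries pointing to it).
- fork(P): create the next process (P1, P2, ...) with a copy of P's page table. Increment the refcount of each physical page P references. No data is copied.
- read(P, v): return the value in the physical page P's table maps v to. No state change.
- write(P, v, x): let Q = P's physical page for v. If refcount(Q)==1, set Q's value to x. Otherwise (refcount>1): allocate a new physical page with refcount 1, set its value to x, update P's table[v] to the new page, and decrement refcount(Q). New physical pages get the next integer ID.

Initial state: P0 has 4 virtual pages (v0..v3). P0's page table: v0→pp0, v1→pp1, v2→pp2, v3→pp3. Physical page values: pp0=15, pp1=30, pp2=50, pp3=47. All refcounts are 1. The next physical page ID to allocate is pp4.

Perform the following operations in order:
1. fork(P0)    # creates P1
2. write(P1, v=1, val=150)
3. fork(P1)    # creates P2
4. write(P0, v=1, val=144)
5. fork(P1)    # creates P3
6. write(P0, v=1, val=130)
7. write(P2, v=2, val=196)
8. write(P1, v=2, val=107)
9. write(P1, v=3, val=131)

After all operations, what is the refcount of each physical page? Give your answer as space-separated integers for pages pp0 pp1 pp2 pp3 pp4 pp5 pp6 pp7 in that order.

Op 1: fork(P0) -> P1. 4 ppages; refcounts: pp0:2 pp1:2 pp2:2 pp3:2
Op 2: write(P1, v1, 150). refcount(pp1)=2>1 -> COPY to pp4. 5 ppages; refcounts: pp0:2 pp1:1 pp2:2 pp3:2 pp4:1
Op 3: fork(P1) -> P2. 5 ppages; refcounts: pp0:3 pp1:1 pp2:3 pp3:3 pp4:2
Op 4: write(P0, v1, 144). refcount(pp1)=1 -> write in place. 5 ppages; refcounts: pp0:3 pp1:1 pp2:3 pp3:3 pp4:2
Op 5: fork(P1) -> P3. 5 ppages; refcounts: pp0:4 pp1:1 pp2:4 pp3:4 pp4:3
Op 6: write(P0, v1, 130). refcount(pp1)=1 -> write in place. 5 ppages; refcounts: pp0:4 pp1:1 pp2:4 pp3:4 pp4:3
Op 7: write(P2, v2, 196). refcount(pp2)=4>1 -> COPY to pp5. 6 ppages; refcounts: pp0:4 pp1:1 pp2:3 pp3:4 pp4:3 pp5:1
Op 8: write(P1, v2, 107). refcount(pp2)=3>1 -> COPY to pp6. 7 ppages; refcounts: pp0:4 pp1:1 pp2:2 pp3:4 pp4:3 pp5:1 pp6:1
Op 9: write(P1, v3, 131). refcount(pp3)=4>1 -> COPY to pp7. 8 ppages; refcounts: pp0:4 pp1:1 pp2:2 pp3:3 pp4:3 pp5:1 pp6:1 pp7:1

Answer: 4 1 2 3 3 1 1 1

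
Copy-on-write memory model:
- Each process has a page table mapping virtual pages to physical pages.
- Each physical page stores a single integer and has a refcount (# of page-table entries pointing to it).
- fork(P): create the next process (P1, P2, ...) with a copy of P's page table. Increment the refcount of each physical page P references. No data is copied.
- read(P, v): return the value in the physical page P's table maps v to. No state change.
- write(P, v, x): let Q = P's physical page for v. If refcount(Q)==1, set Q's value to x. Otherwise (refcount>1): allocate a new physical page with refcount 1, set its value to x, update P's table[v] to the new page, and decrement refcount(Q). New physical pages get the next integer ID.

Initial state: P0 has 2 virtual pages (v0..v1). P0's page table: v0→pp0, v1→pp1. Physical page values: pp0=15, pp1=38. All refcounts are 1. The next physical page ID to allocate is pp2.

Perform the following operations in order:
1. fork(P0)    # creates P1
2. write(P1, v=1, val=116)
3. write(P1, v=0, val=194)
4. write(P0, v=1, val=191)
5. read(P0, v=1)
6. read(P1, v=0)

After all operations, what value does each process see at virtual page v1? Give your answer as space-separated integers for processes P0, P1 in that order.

Op 1: fork(P0) -> P1. 2 ppages; refcounts: pp0:2 pp1:2
Op 2: write(P1, v1, 116). refcount(pp1)=2>1 -> COPY to pp2. 3 ppages; refcounts: pp0:2 pp1:1 pp2:1
Op 3: write(P1, v0, 194). refcount(pp0)=2>1 -> COPY to pp3. 4 ppages; refcounts: pp0:1 pp1:1 pp2:1 pp3:1
Op 4: write(P0, v1, 191). refcount(pp1)=1 -> write in place. 4 ppages; refcounts: pp0:1 pp1:1 pp2:1 pp3:1
Op 5: read(P0, v1) -> 191. No state change.
Op 6: read(P1, v0) -> 194. No state change.
P0: v1 -> pp1 = 191
P1: v1 -> pp2 = 116

Answer: 191 116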